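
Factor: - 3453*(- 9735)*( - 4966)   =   - 166931866530 = - 2^1*3^2*5^1 * 11^1*13^1*59^1*191^1*1151^1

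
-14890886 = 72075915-86966801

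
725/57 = 725/57 = 12.72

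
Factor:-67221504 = -2^11*3^2*7^1*521^1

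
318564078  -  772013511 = - 453449433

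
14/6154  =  7/3077 = 0.00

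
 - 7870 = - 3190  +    -  4680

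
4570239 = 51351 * 89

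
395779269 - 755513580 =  - 359734311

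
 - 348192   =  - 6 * 58032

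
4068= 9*452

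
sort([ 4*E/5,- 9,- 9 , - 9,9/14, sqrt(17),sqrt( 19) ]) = [ - 9, - 9,  -  9, 9/14,4*E/5,  sqrt(17),sqrt( 19)]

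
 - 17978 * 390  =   - 7011420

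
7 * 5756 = 40292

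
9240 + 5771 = 15011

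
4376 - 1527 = 2849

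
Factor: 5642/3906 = 13/9 = 3^(-2 )*13^1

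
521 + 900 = 1421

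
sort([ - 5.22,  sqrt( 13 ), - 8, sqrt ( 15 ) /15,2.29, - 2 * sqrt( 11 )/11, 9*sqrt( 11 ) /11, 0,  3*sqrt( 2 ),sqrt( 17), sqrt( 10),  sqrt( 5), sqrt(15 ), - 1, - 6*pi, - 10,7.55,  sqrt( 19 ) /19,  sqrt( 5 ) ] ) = [-6*pi,  -  10, - 8, - 5.22, - 1,  -  2*sqrt ( 11 ) /11, 0,sqrt( 19)/19 , sqrt ( 15)/15,sqrt ( 5 ),  sqrt(5 ), 2.29, 9*sqrt( 11)/11,sqrt( 10 ), sqrt( 13) , sqrt(15), sqrt( 17 ), 3*sqrt(2), 7.55] 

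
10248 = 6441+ 3807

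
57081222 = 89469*638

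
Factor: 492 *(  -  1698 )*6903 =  - 2^3*3^4 *13^1*41^1*59^1 * 283^1 = - 5766876648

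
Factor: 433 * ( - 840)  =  -363720= -  2^3*3^1  *5^1*7^1*433^1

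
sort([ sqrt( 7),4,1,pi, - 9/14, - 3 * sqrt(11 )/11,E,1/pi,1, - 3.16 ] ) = [-3.16, - 3*sqrt( 11 )/11, - 9/14, 1/pi,1,1,sqrt ( 7 ),E,pi,4]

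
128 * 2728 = 349184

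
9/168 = 3/56 = 0.05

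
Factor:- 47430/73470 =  - 51/79 = - 3^1*17^1*79^( - 1) 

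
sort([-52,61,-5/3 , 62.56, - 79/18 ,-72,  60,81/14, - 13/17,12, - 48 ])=[-72, - 52, - 48, - 79/18, - 5/3,-13/17,81/14,12,60,61,62.56] 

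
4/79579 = 4/79579 =0.00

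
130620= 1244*105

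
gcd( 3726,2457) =27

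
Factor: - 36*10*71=-25560 = -2^3*3^2* 5^1 * 71^1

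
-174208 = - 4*43552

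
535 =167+368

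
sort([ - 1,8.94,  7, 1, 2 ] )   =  [ - 1, 1,2,7, 8.94 ] 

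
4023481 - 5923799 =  -1900318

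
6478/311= 20 + 258/311 = 20.83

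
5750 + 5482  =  11232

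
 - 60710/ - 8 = 30355/4  =  7588.75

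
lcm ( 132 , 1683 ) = 6732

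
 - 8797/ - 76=115  +  3/4 = 115.75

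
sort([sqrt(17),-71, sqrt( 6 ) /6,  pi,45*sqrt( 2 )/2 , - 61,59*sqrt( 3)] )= [ -71,-61 , sqrt( 6 )/6, pi, sqrt ( 17),45*sqrt( 2) /2 , 59 * sqrt( 3 )]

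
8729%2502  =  1223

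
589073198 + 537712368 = 1126785566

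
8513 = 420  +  8093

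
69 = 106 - 37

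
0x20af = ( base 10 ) 8367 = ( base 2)10000010101111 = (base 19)1437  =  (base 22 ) H67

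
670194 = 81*8274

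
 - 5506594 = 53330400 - 58836994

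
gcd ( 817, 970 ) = 1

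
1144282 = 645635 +498647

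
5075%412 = 131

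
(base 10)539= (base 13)326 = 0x21B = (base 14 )2A7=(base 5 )4124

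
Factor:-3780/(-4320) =7/8 = 2^( -3 ) *7^1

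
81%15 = 6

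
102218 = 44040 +58178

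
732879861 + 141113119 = 873992980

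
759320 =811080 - 51760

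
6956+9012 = 15968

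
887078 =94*9437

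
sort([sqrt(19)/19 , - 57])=[ - 57, sqrt( 19)/19 ] 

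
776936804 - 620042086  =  156894718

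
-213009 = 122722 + -335731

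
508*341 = 173228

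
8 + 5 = 13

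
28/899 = 28/899 = 0.03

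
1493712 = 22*67896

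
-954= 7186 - 8140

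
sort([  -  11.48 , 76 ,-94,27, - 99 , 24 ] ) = [ - 99,-94,- 11.48,24, 27,76]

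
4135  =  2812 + 1323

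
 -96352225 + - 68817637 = -165169862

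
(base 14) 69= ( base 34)2P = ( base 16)5D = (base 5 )333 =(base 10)93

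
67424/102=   661 + 1/51  =  661.02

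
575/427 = 575/427 = 1.35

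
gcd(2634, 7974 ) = 6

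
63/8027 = 63/8027  =  0.01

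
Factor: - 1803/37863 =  - 3^( - 1)*7^( - 1 ) = - 1/21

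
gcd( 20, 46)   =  2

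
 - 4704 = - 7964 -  - 3260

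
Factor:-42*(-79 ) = 3318=2^1*3^1*7^1*79^1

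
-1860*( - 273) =507780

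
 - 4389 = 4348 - 8737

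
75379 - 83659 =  - 8280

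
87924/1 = 87924 = 87924.00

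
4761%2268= 225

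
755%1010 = 755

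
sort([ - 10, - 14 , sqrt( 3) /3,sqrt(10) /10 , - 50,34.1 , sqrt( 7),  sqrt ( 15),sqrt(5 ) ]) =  [ - 50, - 14,  -  10, sqrt(10 )/10,sqrt( 3)/3, sqrt( 5),  sqrt( 7) , sqrt( 15) , 34.1]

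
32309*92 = 2972428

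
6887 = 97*71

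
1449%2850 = 1449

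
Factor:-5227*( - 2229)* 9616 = 2^4*3^1*601^1*743^1* 5227^1=112035852528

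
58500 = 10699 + 47801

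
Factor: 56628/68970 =78/95= 2^1 * 3^1 *5^( - 1 )*13^1*19^( - 1)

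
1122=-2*( - 561 )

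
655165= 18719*35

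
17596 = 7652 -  - 9944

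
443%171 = 101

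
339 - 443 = -104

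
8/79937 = 8/79937 = 0.00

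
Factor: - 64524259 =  - 64524259^1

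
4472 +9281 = 13753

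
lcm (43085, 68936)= 344680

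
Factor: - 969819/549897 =-323273/183299 =- 183299^( - 1 )*323273^1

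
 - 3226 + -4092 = -7318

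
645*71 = 45795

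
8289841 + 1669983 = 9959824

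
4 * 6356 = 25424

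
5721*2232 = 12769272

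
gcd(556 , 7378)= 2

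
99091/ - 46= - 99091/46=-  2154.15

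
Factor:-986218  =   - 2^1*493109^1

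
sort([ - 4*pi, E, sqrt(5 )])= [ - 4* pi, sqrt(5), E]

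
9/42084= 1/4676= 0.00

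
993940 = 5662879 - 4668939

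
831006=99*8394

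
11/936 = 11/936 = 0.01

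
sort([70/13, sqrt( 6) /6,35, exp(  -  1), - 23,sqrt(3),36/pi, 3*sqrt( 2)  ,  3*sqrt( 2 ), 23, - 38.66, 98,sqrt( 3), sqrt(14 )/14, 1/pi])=[ - 38.66, - 23, sqrt (14)/14,1/pi, exp( - 1), sqrt( 6)/6,sqrt ( 3), sqrt( 3), 3*  sqrt(2 ), 3*sqrt(2), 70/13, 36/pi, 23, 35 , 98] 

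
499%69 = 16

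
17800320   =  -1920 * ( - 9271 ) 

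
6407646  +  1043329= 7450975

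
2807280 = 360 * 7798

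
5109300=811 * 6300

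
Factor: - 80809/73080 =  - 2^(  -  3)*3^( - 2 )*5^(- 1)*7^( - 1)*29^( - 1 )*80809^1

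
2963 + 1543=4506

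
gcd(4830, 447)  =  3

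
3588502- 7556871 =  - 3968369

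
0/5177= 0 =0.00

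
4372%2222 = 2150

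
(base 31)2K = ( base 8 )122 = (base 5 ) 312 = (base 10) 82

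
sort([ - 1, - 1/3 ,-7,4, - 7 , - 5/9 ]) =[ - 7, - 7, - 1, - 5/9, - 1/3 , 4 ] 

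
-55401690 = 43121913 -98523603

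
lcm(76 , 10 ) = 380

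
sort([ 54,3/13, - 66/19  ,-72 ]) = [  -  72,  -  66/19, 3/13,54 ] 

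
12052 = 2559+9493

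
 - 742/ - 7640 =371/3820 =0.10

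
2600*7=18200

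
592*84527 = 50039984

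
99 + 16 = 115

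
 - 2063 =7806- 9869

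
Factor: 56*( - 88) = -4928 = - 2^6*7^1*11^1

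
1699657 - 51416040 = - 49716383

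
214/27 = 214/27 = 7.93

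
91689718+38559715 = 130249433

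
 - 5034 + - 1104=  -  6138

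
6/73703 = 6/73703 = 0.00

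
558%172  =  42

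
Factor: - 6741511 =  - 7^1*37^1*26029^1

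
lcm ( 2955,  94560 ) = 94560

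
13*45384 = 589992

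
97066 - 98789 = - 1723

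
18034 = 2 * 9017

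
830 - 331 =499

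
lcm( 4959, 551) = 4959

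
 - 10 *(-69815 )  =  698150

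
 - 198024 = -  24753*8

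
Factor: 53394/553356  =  11/114=2^( - 1)*3^( - 1 )*11^1*19^(  -  1 ) 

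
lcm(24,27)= 216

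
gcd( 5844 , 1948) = 1948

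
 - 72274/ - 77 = 72274/77 = 938.62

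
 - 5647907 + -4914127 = -10562034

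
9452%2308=220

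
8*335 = 2680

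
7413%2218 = 759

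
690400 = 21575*32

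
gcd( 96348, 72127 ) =1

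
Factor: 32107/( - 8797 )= - 19^ ( - 1 )*97^1*331^1* 463^(-1) 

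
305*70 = 21350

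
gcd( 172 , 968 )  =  4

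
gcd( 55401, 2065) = 59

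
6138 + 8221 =14359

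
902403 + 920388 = 1822791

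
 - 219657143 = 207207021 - 426864164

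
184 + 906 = 1090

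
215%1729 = 215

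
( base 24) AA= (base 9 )307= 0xfa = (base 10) 250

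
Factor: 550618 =2^1* 275309^1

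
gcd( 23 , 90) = 1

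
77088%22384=9936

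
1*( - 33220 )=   -  33220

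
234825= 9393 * 25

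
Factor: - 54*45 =  -  2430 = -2^1*3^5*5^1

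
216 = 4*54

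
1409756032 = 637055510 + 772700522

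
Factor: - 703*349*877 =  - 215169319= - 19^1*37^1*349^1*877^1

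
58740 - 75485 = - 16745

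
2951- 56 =2895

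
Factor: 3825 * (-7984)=-2^4*3^2*5^2*17^1*499^1=- 30538800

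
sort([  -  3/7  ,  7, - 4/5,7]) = [ - 4/5, - 3/7, 7,7 ]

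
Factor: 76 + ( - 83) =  - 7^1 =- 7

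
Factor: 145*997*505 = 73005325 = 5^2 * 29^1*101^1*997^1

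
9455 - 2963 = 6492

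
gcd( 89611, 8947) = 1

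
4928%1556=260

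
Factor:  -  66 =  - 2^1*3^1*11^1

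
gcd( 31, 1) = 1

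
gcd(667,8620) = 1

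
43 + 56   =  99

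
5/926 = 5/926 = 0.01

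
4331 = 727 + 3604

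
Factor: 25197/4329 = 3^( - 1)*13^ ( - 1)*227^1 = 227/39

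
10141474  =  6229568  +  3911906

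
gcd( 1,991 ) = 1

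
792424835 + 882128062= 1674552897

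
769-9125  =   - 8356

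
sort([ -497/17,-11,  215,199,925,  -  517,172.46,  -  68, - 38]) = [-517, - 68, - 38,-497/17, - 11, 172.46, 199,215 , 925]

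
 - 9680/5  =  -1936=- 1936.00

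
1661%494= 179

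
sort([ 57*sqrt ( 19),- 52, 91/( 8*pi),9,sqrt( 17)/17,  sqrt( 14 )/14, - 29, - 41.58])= [ - 52, - 41.58,-29,sqrt (17)/17  ,  sqrt( 14 )/14,91/(8*pi ),9, 57*sqrt (19)] 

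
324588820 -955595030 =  -631006210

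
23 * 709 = 16307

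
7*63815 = 446705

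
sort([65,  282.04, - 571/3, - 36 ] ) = [- 571/3, - 36, 65, 282.04]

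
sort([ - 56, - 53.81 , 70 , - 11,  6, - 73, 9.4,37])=[ - 73, - 56, - 53.81, - 11,6,9.4, 37,70]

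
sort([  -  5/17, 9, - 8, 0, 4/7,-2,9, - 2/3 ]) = [-8, - 2,-2/3,  -  5/17,  0, 4/7, 9, 9 ] 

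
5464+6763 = 12227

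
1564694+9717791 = 11282485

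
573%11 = 1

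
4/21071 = 4/21071 = 0.00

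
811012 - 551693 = 259319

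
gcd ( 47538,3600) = 18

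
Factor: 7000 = 2^3*5^3*7^1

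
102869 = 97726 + 5143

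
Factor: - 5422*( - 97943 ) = 2^1*2711^1*97943^1 =531046946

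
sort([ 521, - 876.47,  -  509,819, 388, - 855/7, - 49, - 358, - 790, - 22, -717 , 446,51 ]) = [ - 876.47,  -  790,-717,-509,- 358, - 855/7, - 49, - 22,51,388,446,521,819] 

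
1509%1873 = 1509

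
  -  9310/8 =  - 4655/4 = - 1163.75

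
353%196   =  157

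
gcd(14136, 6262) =62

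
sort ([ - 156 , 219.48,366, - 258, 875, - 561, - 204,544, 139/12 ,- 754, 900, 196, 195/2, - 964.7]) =[ - 964.7, - 754  ,  -  561, - 258, - 204, - 156, 139/12,195/2, 196, 219.48,366,544,875,900]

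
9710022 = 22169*438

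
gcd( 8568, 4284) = 4284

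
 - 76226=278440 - 354666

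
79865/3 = 79865/3 = 26621.67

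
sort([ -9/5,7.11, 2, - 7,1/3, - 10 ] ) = [ -10,-7,- 9/5,1/3, 2 , 7.11]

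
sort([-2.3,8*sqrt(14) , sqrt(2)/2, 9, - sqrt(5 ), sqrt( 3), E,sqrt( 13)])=[ - 2.3, - sqrt(5) , sqrt( 2) /2, sqrt( 3), E, sqrt ( 13), 9, 8*sqrt(14 )]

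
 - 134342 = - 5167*26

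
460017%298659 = 161358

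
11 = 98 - 87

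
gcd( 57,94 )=1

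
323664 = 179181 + 144483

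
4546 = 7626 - 3080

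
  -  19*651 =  - 12369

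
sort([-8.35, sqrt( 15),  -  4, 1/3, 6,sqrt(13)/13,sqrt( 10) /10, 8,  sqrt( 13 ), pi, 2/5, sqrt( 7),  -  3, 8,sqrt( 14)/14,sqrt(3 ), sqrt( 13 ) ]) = [ - 8.35, - 4, - 3, sqrt(14 ) /14, sqrt(13 ) /13, sqrt( 10) /10, 1/3, 2/5,sqrt( 3),  sqrt ( 7), pi, sqrt ( 13),sqrt( 13),sqrt( 15), 6,  8, 8] 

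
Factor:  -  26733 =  - 3^1*7^1 * 19^1*67^1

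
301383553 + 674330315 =975713868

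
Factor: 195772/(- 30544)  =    -  48943/7636 = -2^( - 2 )*17^1*23^( - 1)*83^(-1)*2879^1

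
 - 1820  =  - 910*2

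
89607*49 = 4390743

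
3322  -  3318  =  4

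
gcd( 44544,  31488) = 768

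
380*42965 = 16326700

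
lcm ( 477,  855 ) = 45315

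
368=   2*184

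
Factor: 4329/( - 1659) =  - 3^1*7^( - 1)*13^1*37^1*79^( - 1 ) = - 1443/553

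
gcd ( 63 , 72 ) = 9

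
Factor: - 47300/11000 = - 43/10 = - 2^( -1)*5^( - 1 )*43^1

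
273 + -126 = 147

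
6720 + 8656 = 15376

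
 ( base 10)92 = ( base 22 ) 44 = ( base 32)2S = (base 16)5c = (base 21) 48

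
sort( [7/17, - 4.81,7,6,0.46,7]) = [ - 4.81,7/17 , 0.46, 6,  7, 7 ]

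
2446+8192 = 10638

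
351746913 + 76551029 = 428297942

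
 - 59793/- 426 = 140 +51/142 = 140.36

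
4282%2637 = 1645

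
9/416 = 9/416= 0.02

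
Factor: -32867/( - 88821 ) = 3^( - 2)*23^1*71^( - 1 ) * 139^ (-1)*1429^1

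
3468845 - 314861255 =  - 311392410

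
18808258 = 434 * 43337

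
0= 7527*0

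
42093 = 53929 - 11836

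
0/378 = 0 = 0.00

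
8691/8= 8691/8 = 1086.38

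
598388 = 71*8428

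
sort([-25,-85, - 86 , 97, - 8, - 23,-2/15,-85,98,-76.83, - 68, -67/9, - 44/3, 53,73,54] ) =[ - 86,  -  85,-85, - 76.83,-68, - 25, - 23, - 44/3  , - 8,- 67/9, - 2/15,53,54,73, 97,98 ] 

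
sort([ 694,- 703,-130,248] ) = [ - 703,-130,248, 694]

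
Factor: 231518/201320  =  2^(-2 )*5^(-1 )*23^1 = 23/20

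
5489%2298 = 893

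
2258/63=35 + 53/63 = 35.84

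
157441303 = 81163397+76277906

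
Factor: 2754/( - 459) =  - 6 =- 2^1 * 3^1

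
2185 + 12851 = 15036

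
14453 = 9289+5164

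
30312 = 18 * 1684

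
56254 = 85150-28896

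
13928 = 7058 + 6870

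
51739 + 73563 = 125302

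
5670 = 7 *810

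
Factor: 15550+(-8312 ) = 7238 = 2^1*7^1*11^1*47^1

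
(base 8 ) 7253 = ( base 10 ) 3755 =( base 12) 220b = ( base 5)110010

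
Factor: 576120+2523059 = 3099179 = 3099179^1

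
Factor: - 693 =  - 3^2* 7^1*11^1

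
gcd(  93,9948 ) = 3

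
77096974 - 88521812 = -11424838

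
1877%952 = 925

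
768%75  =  18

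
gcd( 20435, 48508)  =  67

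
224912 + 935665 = 1160577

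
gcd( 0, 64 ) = 64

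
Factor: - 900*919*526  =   - 2^3 * 3^2*5^2*263^1*919^1 = -435054600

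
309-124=185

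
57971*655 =37971005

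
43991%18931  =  6129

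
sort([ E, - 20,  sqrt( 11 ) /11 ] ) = [-20, sqrt(11)/11, E]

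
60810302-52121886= 8688416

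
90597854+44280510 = 134878364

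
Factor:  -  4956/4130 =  - 2^1*3^1*5^ ( - 1) = -  6/5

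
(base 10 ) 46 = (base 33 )1D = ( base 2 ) 101110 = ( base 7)64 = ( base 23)20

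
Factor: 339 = 3^1*113^1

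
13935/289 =13935/289 =48.22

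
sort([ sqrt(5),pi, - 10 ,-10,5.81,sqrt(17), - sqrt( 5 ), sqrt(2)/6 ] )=[ -10, - 10, - sqrt( 5 ),sqrt( 2) /6 , sqrt ( 5),pi, sqrt (17),5.81] 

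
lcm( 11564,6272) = 370048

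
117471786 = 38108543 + 79363243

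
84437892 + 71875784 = 156313676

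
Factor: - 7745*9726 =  - 2^1  *  3^1*5^1*1549^1*1621^1 = - 75327870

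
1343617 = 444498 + 899119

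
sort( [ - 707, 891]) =[  -  707,891]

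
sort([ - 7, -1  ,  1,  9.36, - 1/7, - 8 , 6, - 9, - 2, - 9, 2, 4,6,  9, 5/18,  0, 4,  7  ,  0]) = [ - 9, - 9,- 8, - 7, - 2, - 1, - 1/7, 0, 0, 5/18,1, 2,  4, 4, 6,6 , 7,9,  9.36 ] 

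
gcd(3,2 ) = 1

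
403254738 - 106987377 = 296267361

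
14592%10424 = 4168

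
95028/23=95028/23 = 4131.65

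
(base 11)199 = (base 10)229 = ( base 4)3211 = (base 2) 11100101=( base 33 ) 6V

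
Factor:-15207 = -3^1 *37^1*137^1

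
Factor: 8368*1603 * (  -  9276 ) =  - 124427373504 = - 2^6 *3^1*7^1 * 229^1 * 523^1 *773^1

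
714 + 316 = 1030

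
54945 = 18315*3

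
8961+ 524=9485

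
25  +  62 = 87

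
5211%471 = 30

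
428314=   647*662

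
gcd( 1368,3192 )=456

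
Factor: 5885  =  5^1*11^1*107^1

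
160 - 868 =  - 708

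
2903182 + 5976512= 8879694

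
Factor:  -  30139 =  - 30139^1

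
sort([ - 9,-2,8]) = [ - 9,-2,8 ]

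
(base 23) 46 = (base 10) 98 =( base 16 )62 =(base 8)142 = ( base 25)3N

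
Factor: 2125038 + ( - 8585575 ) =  - 2357^1*2741^1 = - 6460537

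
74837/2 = 74837/2 =37418.50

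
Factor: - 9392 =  - 2^4*587^1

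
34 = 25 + 9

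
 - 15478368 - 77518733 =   -  92997101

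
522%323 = 199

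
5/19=5/19= 0.26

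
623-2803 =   -  2180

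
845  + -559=286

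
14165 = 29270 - 15105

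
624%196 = 36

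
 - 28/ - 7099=28/7099=0.00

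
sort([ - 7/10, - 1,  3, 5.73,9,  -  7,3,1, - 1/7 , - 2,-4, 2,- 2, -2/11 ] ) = [ - 7, - 4, - 2,-2, - 1, - 7/10, - 2/11 ,-1/7 , 1 , 2,3,3,5.73, 9 ]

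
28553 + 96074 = 124627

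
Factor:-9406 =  - 2^1*4703^1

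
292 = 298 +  - 6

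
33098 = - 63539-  - 96637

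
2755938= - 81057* ( - 34)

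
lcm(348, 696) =696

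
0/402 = 0 = 0.00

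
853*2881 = 2457493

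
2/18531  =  2/18531 = 0.00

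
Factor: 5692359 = 3^1*53^1*35801^1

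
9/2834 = 9/2834 = 0.00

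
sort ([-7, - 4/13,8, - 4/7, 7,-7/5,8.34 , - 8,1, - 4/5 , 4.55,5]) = [ - 8 , - 7,-7/5,-4/5, - 4/7, - 4/13,1 , 4.55 , 5,7, 8,8.34]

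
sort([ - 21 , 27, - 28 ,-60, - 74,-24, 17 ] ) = [-74, - 60,- 28,-24, - 21,17, 27]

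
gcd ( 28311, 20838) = 3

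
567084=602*942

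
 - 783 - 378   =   - 1161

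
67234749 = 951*70699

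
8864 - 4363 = 4501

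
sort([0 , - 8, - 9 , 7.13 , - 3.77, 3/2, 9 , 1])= [ - 9,  -  8,-3.77,0,1,3/2,7.13, 9]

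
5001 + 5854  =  10855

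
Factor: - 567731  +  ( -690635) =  - 2^1* 541^1*1163^1 = - 1258366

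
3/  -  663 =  - 1 + 220/221 = - 0.00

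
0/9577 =0 = 0.00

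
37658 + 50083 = 87741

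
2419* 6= 14514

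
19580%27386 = 19580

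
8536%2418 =1282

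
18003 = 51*353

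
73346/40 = 36673/20 = 1833.65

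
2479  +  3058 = 5537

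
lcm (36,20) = 180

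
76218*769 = 58611642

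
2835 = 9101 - 6266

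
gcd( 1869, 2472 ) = 3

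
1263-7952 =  - 6689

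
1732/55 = 1732/55 = 31.49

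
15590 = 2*7795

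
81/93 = 27/31 = 0.87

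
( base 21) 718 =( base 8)6054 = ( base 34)2nm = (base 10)3116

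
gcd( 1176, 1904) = 56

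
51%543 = 51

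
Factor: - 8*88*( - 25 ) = 17600 = 2^6 * 5^2*11^1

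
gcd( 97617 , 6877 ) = 13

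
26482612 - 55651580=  - 29168968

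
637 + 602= 1239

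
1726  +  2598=4324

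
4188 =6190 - 2002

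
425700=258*1650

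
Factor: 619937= 227^1*2731^1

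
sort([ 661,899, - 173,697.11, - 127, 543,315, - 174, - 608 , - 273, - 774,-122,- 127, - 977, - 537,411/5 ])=[ - 977, - 774,- 608,-537, - 273,-174,- 173,-127, - 127, - 122, 411/5,315,  543,661,697.11, 899]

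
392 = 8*49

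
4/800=1/200 = 0.01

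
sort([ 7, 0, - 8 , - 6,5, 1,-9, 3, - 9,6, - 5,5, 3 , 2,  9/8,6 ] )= [ - 9,- 9 , - 8,-6, - 5,0,  1, 9/8, 2, 3,  3,  5,5, 6,6,  7]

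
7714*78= 601692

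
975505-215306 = 760199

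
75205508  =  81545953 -6340445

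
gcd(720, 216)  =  72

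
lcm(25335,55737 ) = 278685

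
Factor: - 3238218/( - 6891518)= 1619109/3445759 = 3^6*2221^1  *  3445759^ (-1)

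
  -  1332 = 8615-9947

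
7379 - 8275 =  - 896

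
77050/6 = 12841+2/3= 12841.67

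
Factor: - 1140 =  - 2^2 * 3^1 * 5^1* 19^1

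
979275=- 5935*(-165)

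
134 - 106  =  28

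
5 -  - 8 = 13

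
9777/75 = 130 + 9/25  =  130.36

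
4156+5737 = 9893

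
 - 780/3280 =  - 39/164 = -0.24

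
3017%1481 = 55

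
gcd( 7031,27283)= 1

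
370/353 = 1+ 17/353 = 1.05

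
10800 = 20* 540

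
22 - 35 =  - 13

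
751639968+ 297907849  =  1049547817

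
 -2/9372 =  -1 + 4685/4686 = - 0.00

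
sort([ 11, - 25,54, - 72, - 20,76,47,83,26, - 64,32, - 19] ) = [-72, - 64 , - 25, - 20, - 19, 11 , 26, 32,47,54,76,83 ]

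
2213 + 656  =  2869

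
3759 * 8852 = 33274668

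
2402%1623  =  779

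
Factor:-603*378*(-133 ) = 30315222 = 2^1*3^5*7^2 * 19^1*67^1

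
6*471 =2826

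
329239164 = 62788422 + 266450742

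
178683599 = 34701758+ 143981841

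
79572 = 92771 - 13199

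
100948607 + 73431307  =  174379914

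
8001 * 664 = 5312664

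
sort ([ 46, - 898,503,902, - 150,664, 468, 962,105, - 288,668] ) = [ - 898, - 288,-150,46,105,468, 503, 664,668, 902,  962]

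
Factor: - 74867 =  - 13^2*443^1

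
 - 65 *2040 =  - 132600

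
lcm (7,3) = 21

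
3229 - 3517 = -288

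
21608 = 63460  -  41852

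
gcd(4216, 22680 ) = 8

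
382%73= 17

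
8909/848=8909/848 = 10.51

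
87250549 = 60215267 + 27035282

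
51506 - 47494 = 4012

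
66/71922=11/11987 =0.00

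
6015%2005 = 0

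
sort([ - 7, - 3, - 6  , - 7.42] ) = [ - 7.42, - 7, - 6 , - 3]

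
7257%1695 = 477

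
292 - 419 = -127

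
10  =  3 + 7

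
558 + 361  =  919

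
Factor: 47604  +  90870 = 138474  =  2^1*3^2*7^2 * 157^1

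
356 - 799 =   -  443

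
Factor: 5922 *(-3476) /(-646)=10292436/323=2^2*3^2*7^1*11^1 * 17^( - 1 )*19^ ( - 1 ) * 47^1 * 79^1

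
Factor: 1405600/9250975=2^5*7^1*17^( - 1)*251^1 * 21767^( - 1 ) =56224/370039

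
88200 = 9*9800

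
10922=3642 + 7280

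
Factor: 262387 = 262387^1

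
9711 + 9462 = 19173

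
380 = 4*95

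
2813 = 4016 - 1203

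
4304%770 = 454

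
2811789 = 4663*603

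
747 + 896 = 1643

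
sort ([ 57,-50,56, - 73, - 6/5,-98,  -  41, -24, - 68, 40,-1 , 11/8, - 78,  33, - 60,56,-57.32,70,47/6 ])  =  [ - 98, - 78 , - 73, - 68,-60, - 57.32, - 50, - 41,  -  24, - 6/5, - 1,11/8,  47/6,33, 40,  56, 56,57, 70 ] 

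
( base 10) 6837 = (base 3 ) 100101020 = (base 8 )15265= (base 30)7HR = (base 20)h1h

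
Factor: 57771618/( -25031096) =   -  28885809/12515548 = - 2^( - 2 )*3^1*43^1* 223921^1*3128887^( - 1) 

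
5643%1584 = 891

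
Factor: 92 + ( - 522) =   -  430 = - 2^1*5^1*43^1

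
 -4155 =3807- 7962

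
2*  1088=2176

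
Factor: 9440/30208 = 2^( - 4 )*5^1 = 5/16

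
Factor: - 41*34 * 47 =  - 65518 = - 2^1*17^1*41^1 *47^1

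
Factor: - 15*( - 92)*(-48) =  - 2^6*3^2 *5^1*23^1 = - 66240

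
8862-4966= 3896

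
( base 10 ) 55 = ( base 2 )110111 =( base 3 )2001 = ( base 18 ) 31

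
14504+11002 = 25506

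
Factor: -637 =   -  7^2*13^1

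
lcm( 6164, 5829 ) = 536268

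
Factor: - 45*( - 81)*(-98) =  - 2^1 * 3^6*5^1*7^2=   -357210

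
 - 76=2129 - 2205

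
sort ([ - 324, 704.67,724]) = [  -  324, 704.67, 724 ] 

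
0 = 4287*0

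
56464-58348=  -1884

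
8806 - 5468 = 3338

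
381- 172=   209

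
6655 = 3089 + 3566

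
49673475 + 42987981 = 92661456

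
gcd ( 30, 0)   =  30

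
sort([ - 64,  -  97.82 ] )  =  [-97.82, - 64]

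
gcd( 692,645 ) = 1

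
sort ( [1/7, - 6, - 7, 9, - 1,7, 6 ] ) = [ -7,-6, - 1, 1/7, 6,  7,  9]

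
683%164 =27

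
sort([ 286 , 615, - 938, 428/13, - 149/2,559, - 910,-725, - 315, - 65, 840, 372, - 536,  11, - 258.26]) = [ - 938, - 910,-725, - 536, - 315, - 258.26, - 149/2, - 65,11 , 428/13, 286, 372, 559, 615, 840]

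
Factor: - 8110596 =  - 2^2*3^1*13^1 * 51991^1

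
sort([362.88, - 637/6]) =[ - 637/6, 362.88]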